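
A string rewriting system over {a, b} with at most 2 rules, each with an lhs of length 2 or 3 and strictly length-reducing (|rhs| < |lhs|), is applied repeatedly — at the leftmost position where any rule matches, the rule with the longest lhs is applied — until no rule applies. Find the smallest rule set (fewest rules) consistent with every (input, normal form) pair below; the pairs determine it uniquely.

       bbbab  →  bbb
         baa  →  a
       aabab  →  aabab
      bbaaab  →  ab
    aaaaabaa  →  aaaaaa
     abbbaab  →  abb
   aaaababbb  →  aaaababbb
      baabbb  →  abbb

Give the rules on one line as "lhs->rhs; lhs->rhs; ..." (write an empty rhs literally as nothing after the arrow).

baa->a; bba->b

  | bbbab => bbb
  | baa => a
  | aabab
  | bbaaab => baab => ab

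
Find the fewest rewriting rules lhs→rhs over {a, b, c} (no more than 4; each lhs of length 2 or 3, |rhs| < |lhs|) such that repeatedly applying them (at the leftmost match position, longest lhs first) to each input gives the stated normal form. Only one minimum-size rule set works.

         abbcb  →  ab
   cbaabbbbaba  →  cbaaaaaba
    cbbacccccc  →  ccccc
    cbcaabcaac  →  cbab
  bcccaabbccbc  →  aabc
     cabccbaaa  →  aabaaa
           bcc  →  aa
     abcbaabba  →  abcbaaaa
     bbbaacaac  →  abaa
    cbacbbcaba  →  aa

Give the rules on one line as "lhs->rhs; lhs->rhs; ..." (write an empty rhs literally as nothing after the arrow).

  | abbcb => aacb => ab
  | cbaabbbbaba => cbaaabbaba => cbaaaaaba
  | cbbacccccc => caacccccc => acccccc => ccccc
  | cbcaabcaac => cbabcaac => cbabac => cbab

ac->; bb->a; bcc->aa; ca->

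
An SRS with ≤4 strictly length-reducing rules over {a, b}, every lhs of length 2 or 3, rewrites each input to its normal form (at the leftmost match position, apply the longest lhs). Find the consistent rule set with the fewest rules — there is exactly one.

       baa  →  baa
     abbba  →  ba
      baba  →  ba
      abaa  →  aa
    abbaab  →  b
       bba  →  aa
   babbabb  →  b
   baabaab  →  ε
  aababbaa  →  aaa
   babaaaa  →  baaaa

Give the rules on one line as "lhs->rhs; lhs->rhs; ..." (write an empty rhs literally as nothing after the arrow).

  | baa
  | abbba => bbba => ba
  | baba => ba
  | abaa => aa

ab->b; aba->a; bb->; bba->aa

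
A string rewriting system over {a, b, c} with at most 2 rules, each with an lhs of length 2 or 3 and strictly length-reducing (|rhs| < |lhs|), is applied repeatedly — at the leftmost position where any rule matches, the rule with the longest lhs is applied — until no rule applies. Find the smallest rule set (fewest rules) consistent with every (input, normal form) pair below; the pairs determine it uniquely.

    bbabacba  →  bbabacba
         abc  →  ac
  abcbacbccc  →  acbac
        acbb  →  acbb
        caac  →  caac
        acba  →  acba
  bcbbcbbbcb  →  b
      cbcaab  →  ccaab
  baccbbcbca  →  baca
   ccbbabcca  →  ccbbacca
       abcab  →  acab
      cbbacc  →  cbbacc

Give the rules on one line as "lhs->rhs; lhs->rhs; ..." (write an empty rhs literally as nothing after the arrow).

bc->c; ccc->

  | bbabacba
  | abc => ac
  | abcbacbccc => acbacbccc => acbacccc => acbac
  | acbb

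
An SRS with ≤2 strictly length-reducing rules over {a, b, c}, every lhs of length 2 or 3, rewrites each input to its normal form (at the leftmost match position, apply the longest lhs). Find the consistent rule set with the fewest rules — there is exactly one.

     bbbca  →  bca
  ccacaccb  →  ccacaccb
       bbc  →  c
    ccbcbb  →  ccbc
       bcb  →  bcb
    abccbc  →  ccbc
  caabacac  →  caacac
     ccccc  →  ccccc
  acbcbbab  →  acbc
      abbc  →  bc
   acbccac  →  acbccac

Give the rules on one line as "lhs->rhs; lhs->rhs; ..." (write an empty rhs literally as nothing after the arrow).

ab->; bb->

  | bbbca => bca
  | ccacaccb
  | bbc => c
  | ccbcbb => ccbc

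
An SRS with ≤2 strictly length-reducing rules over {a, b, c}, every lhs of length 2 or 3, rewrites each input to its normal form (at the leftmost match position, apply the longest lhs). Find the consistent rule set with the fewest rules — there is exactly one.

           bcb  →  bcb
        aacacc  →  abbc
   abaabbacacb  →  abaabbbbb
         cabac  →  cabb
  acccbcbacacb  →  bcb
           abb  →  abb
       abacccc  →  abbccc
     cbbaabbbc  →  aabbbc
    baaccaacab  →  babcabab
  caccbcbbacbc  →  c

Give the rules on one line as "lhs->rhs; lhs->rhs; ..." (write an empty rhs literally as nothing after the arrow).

  | bcb
  | aacacc => abacc => abbc
  | abaabbacacb => abaabbbacb => abaabbbbb
  | cabac => cabb

ac->b; cbb->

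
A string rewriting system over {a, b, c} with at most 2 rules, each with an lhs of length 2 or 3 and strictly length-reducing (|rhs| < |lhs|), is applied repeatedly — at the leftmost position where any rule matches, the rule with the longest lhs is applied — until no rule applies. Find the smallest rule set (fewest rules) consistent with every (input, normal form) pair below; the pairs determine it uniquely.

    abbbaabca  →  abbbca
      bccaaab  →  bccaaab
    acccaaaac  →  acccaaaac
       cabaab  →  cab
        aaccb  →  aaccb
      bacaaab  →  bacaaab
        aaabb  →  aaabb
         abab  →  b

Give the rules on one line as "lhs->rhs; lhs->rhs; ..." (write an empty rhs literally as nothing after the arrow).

aba->; baa->

  | abbbaabca => abbbca
  | bccaaab
  | acccaaaac
  | cabaab => cab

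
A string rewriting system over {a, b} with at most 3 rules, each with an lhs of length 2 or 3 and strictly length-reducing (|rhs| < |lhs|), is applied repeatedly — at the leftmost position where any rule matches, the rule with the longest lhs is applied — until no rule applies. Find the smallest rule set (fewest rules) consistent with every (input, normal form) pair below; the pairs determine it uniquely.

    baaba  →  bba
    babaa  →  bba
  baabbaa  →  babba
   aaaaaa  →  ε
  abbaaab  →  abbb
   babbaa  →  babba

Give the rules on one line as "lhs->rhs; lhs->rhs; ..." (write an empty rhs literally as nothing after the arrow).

  | baaba => baba => bba
  | babaa => bbaa => bba
  | baabbaa => babbaa => babba
  | aaaaaa => aaa => ε

aa->a; aaa->; aba->ba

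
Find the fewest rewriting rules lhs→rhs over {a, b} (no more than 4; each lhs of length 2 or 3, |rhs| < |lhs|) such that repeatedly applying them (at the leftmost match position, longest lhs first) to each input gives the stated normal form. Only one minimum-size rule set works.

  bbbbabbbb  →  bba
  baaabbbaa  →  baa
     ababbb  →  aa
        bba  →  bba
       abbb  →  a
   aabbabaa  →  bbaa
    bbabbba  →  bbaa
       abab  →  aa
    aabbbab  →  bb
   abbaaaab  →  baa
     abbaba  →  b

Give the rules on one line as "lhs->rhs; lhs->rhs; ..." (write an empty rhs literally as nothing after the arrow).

aaa->b; ab->a; bbb->b

  | bbbbabbbb => bbabbbb => bbabbb => bbabb => bbab => bba
  | baaabbbaa => bbbbbaa => bbbaa => baa
  | ababbb => aabbb => aabb => aab => aa
  | bba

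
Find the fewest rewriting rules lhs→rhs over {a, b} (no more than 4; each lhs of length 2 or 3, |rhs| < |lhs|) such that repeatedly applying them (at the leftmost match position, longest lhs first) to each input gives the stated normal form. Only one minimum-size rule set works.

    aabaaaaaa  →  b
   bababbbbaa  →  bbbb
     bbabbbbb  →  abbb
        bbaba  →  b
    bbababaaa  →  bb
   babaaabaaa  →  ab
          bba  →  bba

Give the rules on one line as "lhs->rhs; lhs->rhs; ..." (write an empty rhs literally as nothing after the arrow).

aa->; aaa->; bab->a

  | aabaaaaaa => baaaaaa => baaa => b
  | bababbbbaa => aabbbbaa => bbbbaa => bbbb
  | bbabbbbb => babbbb => abbb
  | bbaba => baa => b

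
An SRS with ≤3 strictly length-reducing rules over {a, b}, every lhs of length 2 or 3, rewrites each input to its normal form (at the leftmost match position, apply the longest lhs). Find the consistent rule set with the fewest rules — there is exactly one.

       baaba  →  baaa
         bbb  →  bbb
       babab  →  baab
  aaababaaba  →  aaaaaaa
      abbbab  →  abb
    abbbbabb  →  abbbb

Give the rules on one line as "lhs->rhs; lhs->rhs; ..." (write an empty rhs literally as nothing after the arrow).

aba->aa; bba->

  | baaba => baaa
  | bbb
  | babab => baab
  | aaababaaba => aaaabaaba => aaaaaaba => aaaaaaa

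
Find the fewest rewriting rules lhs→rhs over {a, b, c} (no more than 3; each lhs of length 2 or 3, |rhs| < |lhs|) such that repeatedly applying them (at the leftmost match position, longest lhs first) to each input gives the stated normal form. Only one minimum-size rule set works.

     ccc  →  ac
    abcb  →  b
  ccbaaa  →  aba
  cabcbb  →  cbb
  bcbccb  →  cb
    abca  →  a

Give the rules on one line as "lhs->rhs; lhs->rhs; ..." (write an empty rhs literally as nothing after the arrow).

aa->; bc->a; cc->a

  | ccc => ac
  | abcb => aab => b
  | ccbaaa => abaaa => aba
  | cabcbb => caabb => cbb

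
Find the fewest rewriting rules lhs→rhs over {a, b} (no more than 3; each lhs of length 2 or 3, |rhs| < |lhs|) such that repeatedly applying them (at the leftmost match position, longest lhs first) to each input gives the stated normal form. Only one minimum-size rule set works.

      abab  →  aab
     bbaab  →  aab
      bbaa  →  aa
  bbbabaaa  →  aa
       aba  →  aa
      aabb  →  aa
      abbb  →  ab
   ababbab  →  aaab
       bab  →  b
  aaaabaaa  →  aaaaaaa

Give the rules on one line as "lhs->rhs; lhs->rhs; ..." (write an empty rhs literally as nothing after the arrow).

  | abab => aab
  | bbaab => aab
  | bbaa => aa
  | bbbabaaa => babaaa => baaa => aa

aba->aa; ba->; bb->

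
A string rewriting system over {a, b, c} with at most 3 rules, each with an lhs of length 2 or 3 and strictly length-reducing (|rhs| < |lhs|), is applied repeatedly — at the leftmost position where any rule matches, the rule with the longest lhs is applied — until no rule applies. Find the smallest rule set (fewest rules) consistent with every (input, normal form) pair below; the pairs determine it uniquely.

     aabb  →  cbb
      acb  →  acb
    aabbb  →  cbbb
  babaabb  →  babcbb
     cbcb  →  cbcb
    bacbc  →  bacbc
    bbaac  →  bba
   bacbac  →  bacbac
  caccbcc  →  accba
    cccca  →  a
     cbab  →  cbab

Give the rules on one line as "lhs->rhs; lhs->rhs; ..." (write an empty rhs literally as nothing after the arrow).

aa->c; bcc->ba; ca->a

  | aabb => cbb
  | acb
  | aabbb => cbbb
  | babaabb => babcbb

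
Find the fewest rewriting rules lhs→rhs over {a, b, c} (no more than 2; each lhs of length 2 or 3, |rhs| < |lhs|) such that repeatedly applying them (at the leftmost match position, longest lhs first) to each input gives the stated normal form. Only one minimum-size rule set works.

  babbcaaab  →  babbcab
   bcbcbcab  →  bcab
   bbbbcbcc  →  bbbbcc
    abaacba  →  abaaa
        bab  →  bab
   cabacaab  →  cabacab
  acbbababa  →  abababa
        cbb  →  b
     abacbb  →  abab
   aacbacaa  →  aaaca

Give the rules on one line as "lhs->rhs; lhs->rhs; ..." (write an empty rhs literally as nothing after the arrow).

caa->ca; cb->

  | babbcaaab => babbcaab => babbcab
  | bcbcbcab => bcbcab => bcab
  | bbbbcbcc => bbbbcc
  | abaacba => abaaa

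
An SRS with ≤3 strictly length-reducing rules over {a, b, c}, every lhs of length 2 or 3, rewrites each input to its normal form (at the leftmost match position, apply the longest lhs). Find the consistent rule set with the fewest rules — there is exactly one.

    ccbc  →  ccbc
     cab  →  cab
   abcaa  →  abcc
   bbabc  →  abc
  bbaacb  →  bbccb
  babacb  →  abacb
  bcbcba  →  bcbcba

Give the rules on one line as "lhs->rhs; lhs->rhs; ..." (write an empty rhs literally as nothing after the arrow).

aa->c; bab->ab

  | ccbc
  | cab
  | abcaa => abcc
  | bbabc => babc => abc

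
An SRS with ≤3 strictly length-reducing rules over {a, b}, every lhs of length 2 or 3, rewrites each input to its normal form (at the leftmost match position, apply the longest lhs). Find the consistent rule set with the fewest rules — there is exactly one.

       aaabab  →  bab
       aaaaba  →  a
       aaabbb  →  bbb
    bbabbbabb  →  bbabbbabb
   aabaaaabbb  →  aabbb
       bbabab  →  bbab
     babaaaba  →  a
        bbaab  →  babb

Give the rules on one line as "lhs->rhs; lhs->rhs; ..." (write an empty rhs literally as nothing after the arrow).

aaa->; aba->a; baa->ab

  | aaabab => bab
  | aaaaba => aba => a
  | aaabbb => bbb
  | bbabbbabb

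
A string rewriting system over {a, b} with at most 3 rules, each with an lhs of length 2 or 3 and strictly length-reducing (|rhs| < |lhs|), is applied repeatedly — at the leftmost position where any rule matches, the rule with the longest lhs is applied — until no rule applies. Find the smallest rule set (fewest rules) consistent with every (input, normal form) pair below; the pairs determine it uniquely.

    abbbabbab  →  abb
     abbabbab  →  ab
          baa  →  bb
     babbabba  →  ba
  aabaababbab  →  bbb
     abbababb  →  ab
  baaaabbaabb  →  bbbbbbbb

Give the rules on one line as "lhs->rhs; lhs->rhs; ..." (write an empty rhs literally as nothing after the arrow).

  | abbbabbab => abbbab => abb
  | abbabbab => abbab => ab
  | baa => bb
  | babbabba => babba => ba

aa->b; bab->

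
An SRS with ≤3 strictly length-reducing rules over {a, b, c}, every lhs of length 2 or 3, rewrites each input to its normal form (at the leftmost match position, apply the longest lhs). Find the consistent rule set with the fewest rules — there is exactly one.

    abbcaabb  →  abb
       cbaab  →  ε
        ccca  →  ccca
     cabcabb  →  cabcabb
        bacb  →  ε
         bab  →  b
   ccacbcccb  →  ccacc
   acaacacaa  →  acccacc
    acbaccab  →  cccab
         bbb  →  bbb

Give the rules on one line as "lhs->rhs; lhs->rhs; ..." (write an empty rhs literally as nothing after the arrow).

aa->c; ba->; cb->

  | abbcaabb => abbccbb => abbcb => abb
  | cbaab => aab => cb => ε
  | ccca
  | cabcabb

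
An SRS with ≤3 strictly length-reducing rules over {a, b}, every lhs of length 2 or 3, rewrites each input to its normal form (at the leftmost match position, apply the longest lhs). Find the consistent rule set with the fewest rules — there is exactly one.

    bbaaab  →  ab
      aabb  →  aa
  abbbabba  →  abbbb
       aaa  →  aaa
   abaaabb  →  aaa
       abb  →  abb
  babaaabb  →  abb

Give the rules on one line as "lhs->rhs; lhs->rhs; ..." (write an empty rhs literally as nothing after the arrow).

aab->aa; ba->; bab->bb

  | bbaaab => baab => ab
  | aabb => aab => aa
  | abbbabba => abbbbba => abbbb
  | aaa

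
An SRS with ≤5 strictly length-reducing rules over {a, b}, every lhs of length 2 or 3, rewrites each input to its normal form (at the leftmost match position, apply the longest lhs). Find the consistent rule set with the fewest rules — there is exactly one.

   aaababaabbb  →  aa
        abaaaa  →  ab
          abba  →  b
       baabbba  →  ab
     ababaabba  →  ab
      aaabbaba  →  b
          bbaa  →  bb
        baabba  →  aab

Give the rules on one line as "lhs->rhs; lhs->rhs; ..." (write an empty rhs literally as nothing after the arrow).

  | aaababaabbb => babaabbb => aaaabbb => abbb => bab => aa
  | abaaaa => abaaa => abaa => aba => ab
  | abba => baa => ba => b
  | baabbba => babbba => aabba => abaa => aba => ab

aaa->; abb->ba; ba->b; bab->aa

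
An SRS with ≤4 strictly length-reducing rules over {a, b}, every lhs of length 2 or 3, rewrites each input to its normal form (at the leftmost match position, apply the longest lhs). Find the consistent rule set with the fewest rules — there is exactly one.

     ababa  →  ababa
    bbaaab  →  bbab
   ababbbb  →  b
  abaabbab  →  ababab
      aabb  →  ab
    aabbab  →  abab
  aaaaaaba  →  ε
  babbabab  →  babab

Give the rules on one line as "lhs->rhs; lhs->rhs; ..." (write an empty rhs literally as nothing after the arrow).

aa->; aab->a; abb->

  | ababa
  | bbaaab => bbab
  | ababbbb => abbb => b
  | abaabbab => ababab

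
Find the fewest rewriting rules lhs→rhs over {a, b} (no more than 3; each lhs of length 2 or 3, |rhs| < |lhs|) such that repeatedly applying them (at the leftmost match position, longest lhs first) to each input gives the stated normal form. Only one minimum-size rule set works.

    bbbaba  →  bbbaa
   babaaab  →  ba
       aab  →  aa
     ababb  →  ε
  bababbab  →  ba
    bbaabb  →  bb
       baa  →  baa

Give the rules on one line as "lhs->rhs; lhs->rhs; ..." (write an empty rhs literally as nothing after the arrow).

aaa->; ab->a; abb->aa

  | bbbaba => bbbaa
  | babaaab => baaaab => bab => ba
  | aab => aa
  | ababb => aabb => aaa => ε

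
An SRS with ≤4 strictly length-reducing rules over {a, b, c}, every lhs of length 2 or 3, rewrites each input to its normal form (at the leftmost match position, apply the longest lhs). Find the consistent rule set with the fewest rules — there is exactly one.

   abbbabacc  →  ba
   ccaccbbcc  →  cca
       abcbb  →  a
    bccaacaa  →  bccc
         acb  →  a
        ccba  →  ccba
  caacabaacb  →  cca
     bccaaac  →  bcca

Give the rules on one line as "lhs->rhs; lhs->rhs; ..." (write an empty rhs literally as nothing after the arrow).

  | abbbabacc => abbabacc => ababacc => aabacc => bacc => bac => ba
  | ccaccbbcc => ccacbbcc => ccabbcc => ccabcc => ccacc => ccac => cca
  | abcbb => acbb => abb => ab => a
  | bccaacaa => bcccaa => bccc

aa->; ab->a; ac->a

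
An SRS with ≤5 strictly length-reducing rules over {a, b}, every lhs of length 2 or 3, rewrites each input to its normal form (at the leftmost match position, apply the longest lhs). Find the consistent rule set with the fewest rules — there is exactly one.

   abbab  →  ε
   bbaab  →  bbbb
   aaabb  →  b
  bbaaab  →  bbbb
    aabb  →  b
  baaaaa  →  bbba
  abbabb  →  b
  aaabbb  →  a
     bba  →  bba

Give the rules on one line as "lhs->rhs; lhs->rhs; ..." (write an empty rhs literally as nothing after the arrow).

  | abbab => aab => ε
  | bbaab => bbbb
  | aaabb => ab => b
  | bbaaab => bbbab => bbbb

aab->; ab->b; abb->a; baa->bb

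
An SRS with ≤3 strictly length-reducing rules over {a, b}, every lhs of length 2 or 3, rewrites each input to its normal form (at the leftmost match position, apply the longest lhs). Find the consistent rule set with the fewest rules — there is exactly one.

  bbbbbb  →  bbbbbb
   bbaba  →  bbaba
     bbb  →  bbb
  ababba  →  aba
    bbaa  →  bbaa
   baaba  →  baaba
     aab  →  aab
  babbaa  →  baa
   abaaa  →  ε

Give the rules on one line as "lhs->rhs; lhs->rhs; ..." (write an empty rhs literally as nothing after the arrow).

  | bbbbbb
  | bbaba
  | bbb
  | ababba => aba

aaa->b; abb->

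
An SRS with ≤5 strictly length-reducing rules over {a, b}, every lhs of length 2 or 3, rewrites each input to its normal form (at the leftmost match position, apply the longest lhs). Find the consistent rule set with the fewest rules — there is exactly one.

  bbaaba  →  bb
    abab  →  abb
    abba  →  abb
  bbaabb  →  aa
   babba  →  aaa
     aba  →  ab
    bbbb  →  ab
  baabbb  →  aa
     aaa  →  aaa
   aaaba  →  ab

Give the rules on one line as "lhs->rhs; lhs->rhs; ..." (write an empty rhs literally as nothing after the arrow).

aab->ab; ba->b; baa->; bbb->aa

  | bbaaba => bba => bb
  | abab => abb
  | abba => abb
  | bbaabb => bbb => aa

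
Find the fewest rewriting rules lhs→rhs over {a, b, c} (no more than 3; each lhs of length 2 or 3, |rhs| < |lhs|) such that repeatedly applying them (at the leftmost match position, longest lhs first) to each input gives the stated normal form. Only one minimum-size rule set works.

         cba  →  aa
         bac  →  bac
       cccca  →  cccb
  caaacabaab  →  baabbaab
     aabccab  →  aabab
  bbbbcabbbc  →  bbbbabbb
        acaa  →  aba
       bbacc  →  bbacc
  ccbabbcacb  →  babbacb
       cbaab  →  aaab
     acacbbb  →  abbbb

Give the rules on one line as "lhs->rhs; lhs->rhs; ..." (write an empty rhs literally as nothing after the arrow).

bc->b; ca->b; cba->aa

  | cba => aa
  | bac
  | cccca => cccb
  | caaacabaab => baacabaab => baabbaab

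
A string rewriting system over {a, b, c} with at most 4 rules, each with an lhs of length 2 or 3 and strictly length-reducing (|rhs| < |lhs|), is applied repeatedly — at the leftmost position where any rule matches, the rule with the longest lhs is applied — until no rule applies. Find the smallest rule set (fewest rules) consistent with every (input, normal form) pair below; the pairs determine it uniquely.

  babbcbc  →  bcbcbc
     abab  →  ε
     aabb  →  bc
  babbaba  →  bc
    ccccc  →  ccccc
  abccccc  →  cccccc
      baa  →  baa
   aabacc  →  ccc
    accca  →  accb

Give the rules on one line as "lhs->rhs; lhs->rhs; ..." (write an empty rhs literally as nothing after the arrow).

ab->c; acb->bc; bb->; ca->b

  | babbcbc => bcbcbc
  | abab => cab => bb => ε
  | aabb => acb => bc
  | babbaba => bcbaba => bcbca => bcbb => bc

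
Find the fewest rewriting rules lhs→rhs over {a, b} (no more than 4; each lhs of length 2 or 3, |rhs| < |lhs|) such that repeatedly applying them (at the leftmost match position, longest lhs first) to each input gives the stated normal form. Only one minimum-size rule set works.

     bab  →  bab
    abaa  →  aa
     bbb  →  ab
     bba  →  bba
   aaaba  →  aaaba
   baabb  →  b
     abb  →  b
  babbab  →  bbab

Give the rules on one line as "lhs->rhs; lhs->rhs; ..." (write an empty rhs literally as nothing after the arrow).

  | bab
  | abaa => aa
  | bbb => ab
  | bba

abb->b; baa->a; bbb->ab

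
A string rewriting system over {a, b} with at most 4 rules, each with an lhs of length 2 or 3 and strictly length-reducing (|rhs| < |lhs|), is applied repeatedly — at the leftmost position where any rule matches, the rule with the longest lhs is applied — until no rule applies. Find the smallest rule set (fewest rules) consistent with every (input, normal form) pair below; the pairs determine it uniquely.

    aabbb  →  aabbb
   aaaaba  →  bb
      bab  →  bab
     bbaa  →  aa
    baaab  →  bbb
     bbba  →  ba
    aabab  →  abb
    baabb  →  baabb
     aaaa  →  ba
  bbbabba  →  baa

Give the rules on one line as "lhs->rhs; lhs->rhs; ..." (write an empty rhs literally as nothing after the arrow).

  | aabbb
  | aaaaba => baba => bb
  | bab
  | bbaa => aa

aaa->b; aba->b; bba->a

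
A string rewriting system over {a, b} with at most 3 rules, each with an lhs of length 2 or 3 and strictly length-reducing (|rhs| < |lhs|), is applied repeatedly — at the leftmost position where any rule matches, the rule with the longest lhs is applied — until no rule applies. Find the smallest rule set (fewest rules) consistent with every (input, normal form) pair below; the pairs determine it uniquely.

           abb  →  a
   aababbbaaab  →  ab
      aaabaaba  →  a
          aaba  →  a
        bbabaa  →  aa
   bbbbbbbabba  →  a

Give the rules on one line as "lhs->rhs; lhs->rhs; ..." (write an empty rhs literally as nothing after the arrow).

aab->ab; ba->; bb->

  | abb => a
  | aababbbaaab => ababbbaaab => abbbaaab => abaaab => aaab => aab => ab
  | aaabaaba => aabaaba => abaaba => aaba => aba => a
  | aaba => aba => a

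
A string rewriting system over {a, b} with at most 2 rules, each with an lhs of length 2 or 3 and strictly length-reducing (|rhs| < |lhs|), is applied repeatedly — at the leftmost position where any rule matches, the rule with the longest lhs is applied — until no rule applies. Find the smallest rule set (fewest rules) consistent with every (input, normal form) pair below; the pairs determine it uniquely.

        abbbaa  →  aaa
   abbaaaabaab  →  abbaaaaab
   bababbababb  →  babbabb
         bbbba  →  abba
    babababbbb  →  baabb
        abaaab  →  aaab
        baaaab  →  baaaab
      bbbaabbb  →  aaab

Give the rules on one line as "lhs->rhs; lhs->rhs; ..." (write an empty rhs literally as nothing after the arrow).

aba->a; bbb->ab

  | abbbaa => aabaa => aaa
  | abbaaaabaab => abbaaaaab
  | bababbababb => babbababb => babbabb
  | bbbba => abba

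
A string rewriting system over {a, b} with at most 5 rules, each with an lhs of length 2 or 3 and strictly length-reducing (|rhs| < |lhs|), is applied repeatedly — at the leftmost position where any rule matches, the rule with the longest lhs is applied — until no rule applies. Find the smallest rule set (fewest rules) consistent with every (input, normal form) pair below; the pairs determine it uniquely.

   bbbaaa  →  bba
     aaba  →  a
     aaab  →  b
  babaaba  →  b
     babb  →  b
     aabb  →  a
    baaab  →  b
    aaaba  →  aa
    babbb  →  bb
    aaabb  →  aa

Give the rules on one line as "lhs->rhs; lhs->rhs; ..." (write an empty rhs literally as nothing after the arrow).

ab->b; aba->; abb->; baa->

  | bbbaaa => bba
  | aaba => a
  | aaab => aab => ab => b
  | babaaba => baba => b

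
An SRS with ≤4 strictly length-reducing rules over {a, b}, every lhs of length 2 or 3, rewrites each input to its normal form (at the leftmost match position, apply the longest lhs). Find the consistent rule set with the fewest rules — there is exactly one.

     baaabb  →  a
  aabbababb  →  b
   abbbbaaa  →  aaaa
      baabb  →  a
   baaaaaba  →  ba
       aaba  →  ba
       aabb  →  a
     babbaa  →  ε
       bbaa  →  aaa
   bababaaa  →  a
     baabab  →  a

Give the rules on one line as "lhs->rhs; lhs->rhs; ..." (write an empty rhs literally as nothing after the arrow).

ab->b; baa->; bb->a

  | baaabb => abb => bb => a
  | aabbababb => abbababb => bbababb => aababb => ababb => babb => bbb => ab => b
  | abbbbaaa => bbbbaaa => abbaaa => bbaaa => aaaa
  | baabb => bb => a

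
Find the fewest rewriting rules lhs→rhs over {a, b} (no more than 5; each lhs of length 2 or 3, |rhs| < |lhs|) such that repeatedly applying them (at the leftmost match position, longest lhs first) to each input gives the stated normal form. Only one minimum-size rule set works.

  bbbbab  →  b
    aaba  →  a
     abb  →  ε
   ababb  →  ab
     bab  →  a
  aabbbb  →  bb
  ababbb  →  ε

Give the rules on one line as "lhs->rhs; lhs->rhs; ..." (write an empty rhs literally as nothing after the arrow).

aa->a; abb->; ba->; bab->aa

  | bbbbab => bbbaa => bba => b
  | aaba => aba => a
  | abb => ε
  | ababb => aaab => aab => ab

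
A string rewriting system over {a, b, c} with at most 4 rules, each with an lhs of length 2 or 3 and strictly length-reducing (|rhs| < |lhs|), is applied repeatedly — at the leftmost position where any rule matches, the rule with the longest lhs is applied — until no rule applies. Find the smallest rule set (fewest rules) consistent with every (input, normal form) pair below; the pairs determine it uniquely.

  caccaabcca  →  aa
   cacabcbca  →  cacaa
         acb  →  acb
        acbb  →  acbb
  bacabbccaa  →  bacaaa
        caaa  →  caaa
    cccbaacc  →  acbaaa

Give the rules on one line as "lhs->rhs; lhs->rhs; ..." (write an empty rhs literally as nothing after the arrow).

aab->b; bc->; cc->a

  | caccaabcca => caaaabcca => caabcca => cbcca => cca => aa
  | cacabcbca => cacabca => cacaa
  | acb
  | acbb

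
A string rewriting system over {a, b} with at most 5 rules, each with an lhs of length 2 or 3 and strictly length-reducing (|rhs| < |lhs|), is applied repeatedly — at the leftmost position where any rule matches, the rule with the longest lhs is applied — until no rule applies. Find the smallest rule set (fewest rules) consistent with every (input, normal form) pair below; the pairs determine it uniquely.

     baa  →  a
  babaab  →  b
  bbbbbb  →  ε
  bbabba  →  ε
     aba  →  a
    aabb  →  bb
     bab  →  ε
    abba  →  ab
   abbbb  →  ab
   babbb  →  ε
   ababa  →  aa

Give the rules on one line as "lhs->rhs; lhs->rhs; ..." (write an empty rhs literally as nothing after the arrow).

  | baa => a
  | babaab => baaab => aab => b
  | bbbbbb => bbb => ε
  | bbabba => bbaba => bbaa => ba => ε

aab->b; ba->; bab->ba; bbb->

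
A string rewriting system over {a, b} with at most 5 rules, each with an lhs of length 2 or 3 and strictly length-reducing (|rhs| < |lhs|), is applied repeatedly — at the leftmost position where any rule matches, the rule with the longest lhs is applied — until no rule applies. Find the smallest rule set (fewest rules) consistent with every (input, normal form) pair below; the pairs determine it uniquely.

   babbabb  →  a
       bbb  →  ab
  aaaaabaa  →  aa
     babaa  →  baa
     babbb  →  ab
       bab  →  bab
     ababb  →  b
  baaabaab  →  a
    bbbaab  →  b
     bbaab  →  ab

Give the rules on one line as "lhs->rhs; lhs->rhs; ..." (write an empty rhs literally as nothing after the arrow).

  | babbabb => bbabb => aabb => bb => a
  | bbb => ab
  | aaaaabaa => aaabaa => abaa => aa
  | babaa => baa

aab->b; aba->a; abb->b; bb->a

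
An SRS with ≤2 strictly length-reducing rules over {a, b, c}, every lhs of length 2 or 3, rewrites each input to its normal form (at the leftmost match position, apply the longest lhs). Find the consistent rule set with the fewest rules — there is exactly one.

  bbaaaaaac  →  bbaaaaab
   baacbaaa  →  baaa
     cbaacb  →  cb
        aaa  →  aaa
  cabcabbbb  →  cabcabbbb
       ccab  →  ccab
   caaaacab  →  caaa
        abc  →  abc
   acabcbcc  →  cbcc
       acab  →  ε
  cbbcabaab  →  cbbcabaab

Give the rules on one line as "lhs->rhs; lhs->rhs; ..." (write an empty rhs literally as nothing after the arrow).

ac->b; bab->

  | bbaaaaaac => bbaaaaab
  | baacbaaa => babbaaa => baaa
  | cbaacb => cbabb => cb
  | aaa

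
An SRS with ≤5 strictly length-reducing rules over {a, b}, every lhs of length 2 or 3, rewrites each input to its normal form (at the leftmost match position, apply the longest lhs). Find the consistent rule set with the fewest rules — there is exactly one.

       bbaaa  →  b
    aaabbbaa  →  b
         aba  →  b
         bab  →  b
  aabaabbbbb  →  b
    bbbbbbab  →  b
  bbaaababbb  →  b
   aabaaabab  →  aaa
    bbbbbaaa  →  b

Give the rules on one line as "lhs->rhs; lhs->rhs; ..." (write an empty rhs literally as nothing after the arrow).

aab->a; ab->b; ba->b; bb->b

  | bbaaa => baaa => baa => ba => b
  | aaabbbaa => aabbaa => abaa => baa => ba => b
  | aba => ba => b
  | bab => bb => b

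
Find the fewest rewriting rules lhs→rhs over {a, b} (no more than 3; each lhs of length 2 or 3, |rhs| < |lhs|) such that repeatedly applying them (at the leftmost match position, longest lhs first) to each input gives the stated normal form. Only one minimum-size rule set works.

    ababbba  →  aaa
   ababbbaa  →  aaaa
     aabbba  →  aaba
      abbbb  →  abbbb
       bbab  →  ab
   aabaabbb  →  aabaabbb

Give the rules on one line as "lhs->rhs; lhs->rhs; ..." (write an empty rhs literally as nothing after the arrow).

  | ababbba => aabba => aaa
  | ababbbaa => aabbaa => aaaa
  | aabbba => aaba
  | abbbb

bab->a; bba->a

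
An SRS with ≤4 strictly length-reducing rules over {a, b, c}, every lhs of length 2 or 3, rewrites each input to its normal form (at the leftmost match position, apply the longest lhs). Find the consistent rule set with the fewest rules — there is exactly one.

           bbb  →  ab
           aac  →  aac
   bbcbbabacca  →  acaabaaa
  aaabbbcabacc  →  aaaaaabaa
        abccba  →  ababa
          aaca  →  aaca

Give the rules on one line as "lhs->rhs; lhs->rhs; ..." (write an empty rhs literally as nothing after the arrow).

bb->a; bca->aa; cc->a

  | bbb => ab
  | aac
  | bbcbbabacca => acbbabacca => acaabacca => acaabaaa
  | aaabbbcabacc => aaaabcabacc => aaaaaabacc => aaaaaabaa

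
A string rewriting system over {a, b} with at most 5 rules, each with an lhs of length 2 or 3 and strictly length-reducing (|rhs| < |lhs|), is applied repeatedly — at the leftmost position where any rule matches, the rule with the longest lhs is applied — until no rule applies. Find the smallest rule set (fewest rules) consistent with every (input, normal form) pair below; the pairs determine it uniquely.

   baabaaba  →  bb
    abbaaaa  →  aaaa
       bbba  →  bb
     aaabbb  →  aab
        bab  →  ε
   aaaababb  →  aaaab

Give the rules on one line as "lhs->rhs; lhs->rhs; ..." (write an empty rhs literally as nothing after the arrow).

  | baabaaba => bbaaba => bbba => bb
  | abbaaaa => aaaa
  | bbba => bb
  | aaabbb => aab

abb->; ba->; baa->b; bab->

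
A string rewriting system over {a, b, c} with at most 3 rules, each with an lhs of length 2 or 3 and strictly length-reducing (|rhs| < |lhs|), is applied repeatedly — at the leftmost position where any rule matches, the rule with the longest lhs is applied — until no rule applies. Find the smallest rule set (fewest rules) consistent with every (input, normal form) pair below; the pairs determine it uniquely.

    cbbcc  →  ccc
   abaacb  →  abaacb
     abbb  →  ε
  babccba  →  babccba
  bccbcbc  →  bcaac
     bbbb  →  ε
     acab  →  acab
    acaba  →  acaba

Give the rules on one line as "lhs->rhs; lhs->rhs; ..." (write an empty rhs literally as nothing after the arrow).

  | cbbcc => ccc
  | abaacb
  | abbb => bb => ε
  | babccba

abb->b; bb->; cbc->ac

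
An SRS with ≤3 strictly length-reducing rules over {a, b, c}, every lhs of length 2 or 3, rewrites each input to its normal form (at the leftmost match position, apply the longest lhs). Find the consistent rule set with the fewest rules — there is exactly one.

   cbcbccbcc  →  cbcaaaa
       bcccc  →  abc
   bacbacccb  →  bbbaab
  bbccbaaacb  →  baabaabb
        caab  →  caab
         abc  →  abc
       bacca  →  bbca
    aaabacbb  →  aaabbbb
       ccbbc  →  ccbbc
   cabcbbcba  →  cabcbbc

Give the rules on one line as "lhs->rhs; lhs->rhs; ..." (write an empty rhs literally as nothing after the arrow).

ac->b; bcc->aa; cba->c

  | cbcbccbcc => cbcaabcc => cbcaaaa
  | bcccc => aacc => abc
  | bacbacccb => bbbacccb => bbbbccb => bbbaab
  | bbccbaaacb => baabaaacb => baabaabb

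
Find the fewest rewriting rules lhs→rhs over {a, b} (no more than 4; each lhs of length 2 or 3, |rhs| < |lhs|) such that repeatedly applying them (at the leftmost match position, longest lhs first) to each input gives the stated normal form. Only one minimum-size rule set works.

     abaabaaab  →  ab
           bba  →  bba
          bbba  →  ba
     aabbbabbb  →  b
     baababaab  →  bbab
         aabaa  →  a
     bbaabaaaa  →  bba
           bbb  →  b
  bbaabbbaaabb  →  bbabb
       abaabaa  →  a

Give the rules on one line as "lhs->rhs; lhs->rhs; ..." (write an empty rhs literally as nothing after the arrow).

  | abaabaaab => abaaab => aab => ab
  | bba
  | bbba => ba
  | aabbbabbb => abbbabbb => ababbb => bbb => b

aa->a; aba->; bbb->b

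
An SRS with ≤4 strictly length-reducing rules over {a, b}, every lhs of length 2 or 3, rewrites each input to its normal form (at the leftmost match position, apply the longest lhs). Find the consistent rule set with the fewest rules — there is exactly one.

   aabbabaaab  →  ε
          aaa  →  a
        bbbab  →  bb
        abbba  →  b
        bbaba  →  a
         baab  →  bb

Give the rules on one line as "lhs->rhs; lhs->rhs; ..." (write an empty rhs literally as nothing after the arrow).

aa->b; ba->a; bab->

  | aabbabaaab => bbbabaaab => bbaaab => baaab => aaab => bab => ε
  | aaa => ba => a
  | bbbab => bb
  | abbba => abba => aba => aa => b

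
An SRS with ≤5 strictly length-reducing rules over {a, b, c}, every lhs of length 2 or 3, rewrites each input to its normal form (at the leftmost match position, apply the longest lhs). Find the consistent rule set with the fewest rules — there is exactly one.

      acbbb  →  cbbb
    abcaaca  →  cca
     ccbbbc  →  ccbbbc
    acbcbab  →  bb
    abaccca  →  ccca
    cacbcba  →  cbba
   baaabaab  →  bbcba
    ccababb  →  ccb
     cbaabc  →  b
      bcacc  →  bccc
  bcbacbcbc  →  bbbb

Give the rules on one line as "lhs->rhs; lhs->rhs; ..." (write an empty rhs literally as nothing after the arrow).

aaa->bc; ab->; ac->c; cbc->b

  | acbbb => cbbb
  | abcaaca => caaca => caca => cca
  | ccbbbc
  | acbcbab => cbcbab => bbab => bb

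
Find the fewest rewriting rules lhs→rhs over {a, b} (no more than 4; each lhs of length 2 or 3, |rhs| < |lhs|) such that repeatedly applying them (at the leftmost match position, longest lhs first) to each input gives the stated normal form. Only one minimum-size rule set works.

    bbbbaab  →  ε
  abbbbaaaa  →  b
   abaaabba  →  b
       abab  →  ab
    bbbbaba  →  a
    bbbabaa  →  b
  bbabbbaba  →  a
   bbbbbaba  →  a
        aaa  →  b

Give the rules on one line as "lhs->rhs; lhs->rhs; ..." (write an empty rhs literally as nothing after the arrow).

  | bbbbaab => bbaab => aab => bb => ε
  | abbbbaaaa => abbaaaa => aaaaa => baaa => baa => ba => b
  | abaaabba => aaabba => babba => bbba => ba => b
  | abab => ab

aa->b; aba->a; ba->b; bb->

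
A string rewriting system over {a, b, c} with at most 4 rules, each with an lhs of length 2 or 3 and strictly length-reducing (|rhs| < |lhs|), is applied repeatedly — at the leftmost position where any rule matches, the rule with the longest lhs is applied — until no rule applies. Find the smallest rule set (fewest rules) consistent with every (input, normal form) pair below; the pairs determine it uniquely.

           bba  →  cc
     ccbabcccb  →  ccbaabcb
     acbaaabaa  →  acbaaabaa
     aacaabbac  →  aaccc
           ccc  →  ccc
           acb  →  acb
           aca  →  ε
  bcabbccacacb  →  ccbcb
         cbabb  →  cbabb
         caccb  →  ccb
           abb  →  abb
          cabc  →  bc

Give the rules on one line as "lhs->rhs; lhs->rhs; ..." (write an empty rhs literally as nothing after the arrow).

aca->; bba->cc; bcc->ab; ca->

  | bba => cc
  | ccbabcccb => ccbaabcb
  | acbaaabaa
  | aacaabbac => aabbac => aaccc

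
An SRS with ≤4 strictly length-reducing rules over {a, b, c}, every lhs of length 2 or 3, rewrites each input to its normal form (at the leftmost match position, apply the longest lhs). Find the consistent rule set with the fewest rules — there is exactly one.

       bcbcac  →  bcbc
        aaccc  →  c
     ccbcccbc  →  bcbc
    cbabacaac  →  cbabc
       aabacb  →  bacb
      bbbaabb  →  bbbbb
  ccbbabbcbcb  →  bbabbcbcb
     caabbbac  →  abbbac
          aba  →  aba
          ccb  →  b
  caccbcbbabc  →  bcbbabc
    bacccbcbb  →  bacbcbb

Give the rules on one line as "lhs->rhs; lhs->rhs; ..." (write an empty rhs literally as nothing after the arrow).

  | bcbcac => bcbc
  | aaccc => ccc => c
  | ccbcccbc => bcccbc => bcbc
  | cbabacaac => cbabaac => cbabc

aa->; ca->; cc->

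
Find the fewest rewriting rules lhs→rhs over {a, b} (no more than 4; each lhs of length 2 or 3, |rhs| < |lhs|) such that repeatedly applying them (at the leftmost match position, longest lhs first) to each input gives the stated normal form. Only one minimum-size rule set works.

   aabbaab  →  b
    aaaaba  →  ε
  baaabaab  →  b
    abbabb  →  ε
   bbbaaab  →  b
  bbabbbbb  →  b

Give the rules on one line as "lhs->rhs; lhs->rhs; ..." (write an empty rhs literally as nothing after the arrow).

  | aabbaab => abbaab => bbaab => aab => ab => b
  | aaaaba => aaaba => aaba => aba => ba => ε
  | baaabaab => aabaab => abaab => baab => ab => b
  | abbabb => bbabb => abb => bb => ε

ab->b; ba->; bb->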